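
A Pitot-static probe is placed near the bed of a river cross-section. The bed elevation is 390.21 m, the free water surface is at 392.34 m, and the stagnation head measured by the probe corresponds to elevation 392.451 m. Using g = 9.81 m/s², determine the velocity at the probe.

Near the bed, under hydrostatic conditions, the piezometric head (z + ψ) equals the free-surface elevation, 392.34 m.
Velocity head = total − piezometric = 392.451 − 392.34 = 0.111 m.
v = √(2g·h_v) = √(2 × 9.81 × 0.111) = 1.48 m/s.

v ≈ 1.48 m/s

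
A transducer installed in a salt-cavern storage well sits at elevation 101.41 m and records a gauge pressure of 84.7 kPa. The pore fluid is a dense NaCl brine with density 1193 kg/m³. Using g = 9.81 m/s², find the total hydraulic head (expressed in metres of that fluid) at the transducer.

ψ = P/(ρg) = 84.7×1000 / (1193 × 9.81) = 7.24 m.
h = z + ψ = 101.41 + 7.24 = 108.65 m.

h ≈ 108.65 m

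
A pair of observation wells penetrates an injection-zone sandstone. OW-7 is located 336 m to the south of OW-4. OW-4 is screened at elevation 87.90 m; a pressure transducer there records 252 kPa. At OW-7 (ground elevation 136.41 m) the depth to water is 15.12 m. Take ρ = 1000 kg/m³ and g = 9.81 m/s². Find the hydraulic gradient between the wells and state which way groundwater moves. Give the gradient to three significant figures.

Pressure head at OW-4: ψ = P/(ρg) = 252×1000 / (1000 × 9.81) = 25.69 m.
Total head at OW-4: h = z + ψ = 87.90 + 25.69 = 113.59 m.
Total head at OW-7: h = 136.41 − 15.12 = 121.29 m.
Head difference: h(OW-4) − h(OW-7) = 113.59 − 121.29 = -7.70 m.
Hydraulic gradient: i = |Δh| / L = 7.70 / 336 = 0.0229.
Flow is from higher to lower head: from OW-7 toward OW-4, i.e. toward the north.

i ≈ 0.0229; groundwater flows toward the north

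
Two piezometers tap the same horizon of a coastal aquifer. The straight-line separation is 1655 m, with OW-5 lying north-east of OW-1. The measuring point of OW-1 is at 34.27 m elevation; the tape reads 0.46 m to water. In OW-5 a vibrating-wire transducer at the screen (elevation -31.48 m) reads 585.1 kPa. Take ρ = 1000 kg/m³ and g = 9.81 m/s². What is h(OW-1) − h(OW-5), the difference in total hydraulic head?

Total head at OW-1: h = 34.27 − 0.46 = 33.81 m.
Pressure head at OW-5: ψ = P/(ρg) = 585.1×1000 / (1000 × 9.81) = 59.64 m.
Total head at OW-5: h = z + ψ = -31.48 + 59.64 = 28.16 m.
Head difference: h(OW-1) − h(OW-5) = 33.81 − 28.16 = 5.65 m.

Δh ≈ 5.65 m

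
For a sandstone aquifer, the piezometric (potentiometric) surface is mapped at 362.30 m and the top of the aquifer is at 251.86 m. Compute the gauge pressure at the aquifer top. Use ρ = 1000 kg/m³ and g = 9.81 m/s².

P ≈ 1080 kPa

Pressure head at the aquifer top: ψ = h − z = 362.30 − 251.86 = 110.44 m.
P = ρgψ = 1000 × 9.81 × 110.44 = 1083416 Pa ≈ 1080 kPa.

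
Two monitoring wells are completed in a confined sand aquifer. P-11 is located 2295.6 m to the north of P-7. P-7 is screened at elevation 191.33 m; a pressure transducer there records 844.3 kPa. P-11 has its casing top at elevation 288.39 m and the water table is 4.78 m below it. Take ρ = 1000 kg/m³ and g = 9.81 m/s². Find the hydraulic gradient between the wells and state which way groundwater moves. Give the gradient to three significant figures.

i ≈ 0.00271; groundwater flows toward the south

Pressure head at P-7: ψ = P/(ρg) = 844.3×1000 / (1000 × 9.81) = 86.07 m.
Total head at P-7: h = z + ψ = 191.33 + 86.07 = 277.40 m.
Total head at P-11: h = 288.39 − 4.78 = 283.61 m.
Head difference: h(P-7) − h(P-11) = 277.40 − 283.61 = -6.21 m.
Hydraulic gradient: i = |Δh| / L = 6.21 / 2295.6 = 0.00271.
Flow is from higher to lower head: from P-11 toward P-7, i.e. toward the south.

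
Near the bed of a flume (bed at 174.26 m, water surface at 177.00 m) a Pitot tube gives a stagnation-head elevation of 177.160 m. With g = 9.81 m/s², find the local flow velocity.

Near the bed, under hydrostatic conditions, the piezometric head (z + ψ) equals the free-surface elevation, 177.00 m.
Velocity head = total − piezometric = 177.160 − 177.00 = 0.160 m.
v = √(2g·h_v) = √(2 × 9.81 × 0.160) = 1.77 m/s.

v ≈ 1.77 m/s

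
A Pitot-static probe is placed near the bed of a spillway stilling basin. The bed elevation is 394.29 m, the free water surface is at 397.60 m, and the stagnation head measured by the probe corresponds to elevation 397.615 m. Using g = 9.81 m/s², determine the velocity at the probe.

Near the bed, under hydrostatic conditions, the piezometric head (z + ψ) equals the free-surface elevation, 397.60 m.
Velocity head = total − piezometric = 397.615 − 397.60 = 0.015 m.
v = √(2g·h_v) = √(2 × 9.81 × 0.015) = 0.542 m/s.

v ≈ 0.542 m/s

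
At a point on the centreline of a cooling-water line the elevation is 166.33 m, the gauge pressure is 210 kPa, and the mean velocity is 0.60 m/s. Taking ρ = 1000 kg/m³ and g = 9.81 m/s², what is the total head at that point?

Pressure head ψ = P/(ρg) = 210×1000 / (1000 × 9.81) = 21.41 m.
Velocity head = v²/(2g) = 0.60² / (2 × 9.81) = 0.018 m.
h = z + ψ + v²/(2g) = 166.33 + 21.41 + 0.018 = 187.76 m.

h ≈ 187.76 m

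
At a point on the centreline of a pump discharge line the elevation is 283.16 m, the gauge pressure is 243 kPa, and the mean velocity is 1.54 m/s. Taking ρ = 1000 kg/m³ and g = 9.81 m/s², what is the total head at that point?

Pressure head ψ = P/(ρg) = 243×1000 / (1000 × 9.81) = 24.77 m.
Velocity head = v²/(2g) = 1.54² / (2 × 9.81) = 0.121 m.
h = z + ψ + v²/(2g) = 283.16 + 24.77 + 0.121 = 308.05 m.

h ≈ 308.05 m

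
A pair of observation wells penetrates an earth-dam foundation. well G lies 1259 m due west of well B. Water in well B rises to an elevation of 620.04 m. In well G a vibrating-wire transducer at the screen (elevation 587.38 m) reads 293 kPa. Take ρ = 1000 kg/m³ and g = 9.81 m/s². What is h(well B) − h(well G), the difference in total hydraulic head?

Total head at well B: h = 620.04 m (water level in the piezometer is the total head).
Pressure head at well G: ψ = P/(ρg) = 293×1000 / (1000 × 9.81) = 29.87 m.
Total head at well G: h = z + ψ = 587.38 + 29.87 = 617.25 m.
Head difference: h(well B) − h(well G) = 620.04 − 617.25 = 2.79 m.

Δh ≈ 2.79 m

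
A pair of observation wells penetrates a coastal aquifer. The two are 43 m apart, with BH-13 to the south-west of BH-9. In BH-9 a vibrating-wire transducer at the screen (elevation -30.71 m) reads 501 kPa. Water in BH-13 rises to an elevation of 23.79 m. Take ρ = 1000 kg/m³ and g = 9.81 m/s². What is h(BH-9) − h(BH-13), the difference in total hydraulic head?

Pressure head at BH-9: ψ = P/(ρg) = 501×1000 / (1000 × 9.81) = 51.07 m.
Total head at BH-9: h = z + ψ = -30.71 + 51.07 = 20.36 m.
Total head at BH-13: h = 23.79 m (water level in the piezometer is the total head).
Head difference: h(BH-9) − h(BH-13) = 20.36 − 23.79 = -3.43 m.

Δh ≈ -3.43 m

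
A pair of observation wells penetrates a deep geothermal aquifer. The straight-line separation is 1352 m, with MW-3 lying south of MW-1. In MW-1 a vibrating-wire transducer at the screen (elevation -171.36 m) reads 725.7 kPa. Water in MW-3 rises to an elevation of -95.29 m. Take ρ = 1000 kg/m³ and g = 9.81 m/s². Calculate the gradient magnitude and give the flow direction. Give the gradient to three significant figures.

Pressure head at MW-1: ψ = P/(ρg) = 725.7×1000 / (1000 × 9.81) = 73.98 m.
Total head at MW-1: h = z + ψ = -171.36 + 73.98 = -97.38 m.
Total head at MW-3: h = -95.29 m (water level in the piezometer is the total head).
Head difference: h(MW-1) − h(MW-3) = -97.38 − (-95.29) = -2.09 m.
Hydraulic gradient: i = |Δh| / L = 2.09 / 1352 = 0.00155.
Flow is from higher to lower head: from MW-3 toward MW-1, i.e. toward the north.

i ≈ 0.00155; groundwater flows toward the north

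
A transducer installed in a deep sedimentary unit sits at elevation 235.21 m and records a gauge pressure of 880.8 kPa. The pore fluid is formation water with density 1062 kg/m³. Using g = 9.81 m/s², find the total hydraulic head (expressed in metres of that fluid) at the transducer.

h ≈ 319.75 m

ψ = P/(ρg) = 880.8×1000 / (1062 × 9.81) = 84.54 m.
h = z + ψ = 235.21 + 84.54 = 319.75 m.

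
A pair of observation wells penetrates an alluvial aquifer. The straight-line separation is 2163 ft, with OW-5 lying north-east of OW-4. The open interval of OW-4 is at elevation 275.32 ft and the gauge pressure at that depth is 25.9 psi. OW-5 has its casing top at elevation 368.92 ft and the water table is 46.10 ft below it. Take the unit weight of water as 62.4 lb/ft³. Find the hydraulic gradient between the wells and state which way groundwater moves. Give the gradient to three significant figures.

Pressure head at OW-4: ψ = 144·P/γ = 144 × 25.9 / 62.4 = 59.77 ft.
Total head at OW-4: h = z + ψ = 275.32 + 59.77 = 335.09 ft.
Total head at OW-5: h = 368.92 − 46.10 = 322.82 ft.
Head difference: h(OW-4) − h(OW-5) = 335.09 − 322.82 = 12.27 ft.
Hydraulic gradient: i = |Δh| / L = 12.27 / 2163 = 0.00567.
Flow is from higher to lower head: from OW-4 toward OW-5, i.e. toward the north-east.

i ≈ 0.00567; groundwater flows toward the north-east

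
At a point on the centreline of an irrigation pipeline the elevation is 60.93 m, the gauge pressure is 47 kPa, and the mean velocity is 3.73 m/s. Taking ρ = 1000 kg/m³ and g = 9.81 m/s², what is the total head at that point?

Pressure head ψ = P/(ρg) = 47×1000 / (1000 × 9.81) = 4.79 m.
Velocity head = v²/(2g) = 3.73² / (2 × 9.81) = 0.709 m.
h = z + ψ + v²/(2g) = 60.93 + 4.79 + 0.709 = 66.43 m.

h ≈ 66.43 m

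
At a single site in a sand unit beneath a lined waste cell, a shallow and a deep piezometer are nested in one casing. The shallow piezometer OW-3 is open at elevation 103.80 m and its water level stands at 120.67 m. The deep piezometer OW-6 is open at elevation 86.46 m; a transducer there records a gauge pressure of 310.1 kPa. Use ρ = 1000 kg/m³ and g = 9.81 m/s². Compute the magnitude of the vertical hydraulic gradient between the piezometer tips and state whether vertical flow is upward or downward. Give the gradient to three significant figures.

|i_v| ≈ 0.150; vertical flow is downward

Total head at OW-3: h = 120.67 m (water level in the standpipe).
Pressure head at OW-6: ψ = P/(ρg) = 310.1×1000 / (1000 × 9.81) = 31.61 m.
Total head at OW-6: h = z + ψ = 86.46 + 31.61 = 118.07 m.
Δh = h(OW-3) − h(OW-6) = 120.67 − 118.07 = 2.60 m.
Vertical separation Δz = 103.80 − 86.46 = 17.34 m.
|i_v| = |Δh| / Δz = 2.60 / 17.34 = 0.150.
Head is higher in the shallow piezometer, so vertical flow is downward (recharge condition).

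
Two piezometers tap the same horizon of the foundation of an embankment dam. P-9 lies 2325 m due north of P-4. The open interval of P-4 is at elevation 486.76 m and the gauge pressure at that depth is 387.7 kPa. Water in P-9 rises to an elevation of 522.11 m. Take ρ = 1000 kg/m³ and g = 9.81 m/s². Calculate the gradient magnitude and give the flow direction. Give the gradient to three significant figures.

i ≈ 0.00179; groundwater flows toward the north

Pressure head at P-4: ψ = P/(ρg) = 387.7×1000 / (1000 × 9.81) = 39.52 m.
Total head at P-4: h = z + ψ = 486.76 + 39.52 = 526.28 m.
Total head at P-9: h = 522.11 m (water level in the piezometer is the total head).
Head difference: h(P-4) − h(P-9) = 526.28 − 522.11 = 4.17 m.
Hydraulic gradient: i = |Δh| / L = 4.17 / 2325 = 0.00179.
Flow is from higher to lower head: from P-4 toward P-9, i.e. toward the north.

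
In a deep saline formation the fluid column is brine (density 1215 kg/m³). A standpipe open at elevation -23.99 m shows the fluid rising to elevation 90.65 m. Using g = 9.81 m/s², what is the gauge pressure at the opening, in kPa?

P ≈ 1370 kPa

Pressure head ψ = h − z = 90.65 − (-23.99) = 114.64 m.
P = ρgψ = 1215 × 9.81 × 114.64 = 1366411 Pa ≈ 1370 kPa.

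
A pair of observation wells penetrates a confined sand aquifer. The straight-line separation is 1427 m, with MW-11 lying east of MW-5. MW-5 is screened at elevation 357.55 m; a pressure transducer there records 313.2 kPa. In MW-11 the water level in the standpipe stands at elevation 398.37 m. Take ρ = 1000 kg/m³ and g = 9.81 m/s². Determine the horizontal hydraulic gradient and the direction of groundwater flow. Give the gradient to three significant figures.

i ≈ 0.00623; groundwater flows toward the west

Pressure head at MW-5: ψ = P/(ρg) = 313.2×1000 / (1000 × 9.81) = 31.93 m.
Total head at MW-5: h = z + ψ = 357.55 + 31.93 = 389.48 m.
Total head at MW-11: h = 398.37 m (water level in the piezometer is the total head).
Head difference: h(MW-5) − h(MW-11) = 389.48 − 398.37 = -8.89 m.
Hydraulic gradient: i = |Δh| / L = 8.89 / 1427 = 0.00623.
Flow is from higher to lower head: from MW-11 toward MW-5, i.e. toward the west.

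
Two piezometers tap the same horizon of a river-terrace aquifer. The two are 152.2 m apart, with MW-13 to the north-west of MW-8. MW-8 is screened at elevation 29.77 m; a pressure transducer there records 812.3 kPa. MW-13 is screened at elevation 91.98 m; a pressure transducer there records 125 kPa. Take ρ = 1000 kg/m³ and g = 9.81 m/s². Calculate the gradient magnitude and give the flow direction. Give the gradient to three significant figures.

i ≈ 0.0516; groundwater flows toward the north-west

Pressure head at MW-8: ψ = P/(ρg) = 812.3×1000 / (1000 × 9.81) = 82.80 m.
Total head at MW-8: h = z + ψ = 29.77 + 82.80 = 112.57 m.
Pressure head at MW-13: ψ = P/(ρg) = 125×1000 / (1000 × 9.81) = 12.74 m.
Total head at MW-13: h = z + ψ = 91.98 + 12.74 = 104.72 m.
Head difference: h(MW-8) − h(MW-13) = 112.57 − 104.72 = 7.85 m.
Hydraulic gradient: i = |Δh| / L = 7.85 / 152.2 = 0.0516.
Flow is from higher to lower head: from MW-8 toward MW-13, i.e. toward the north-west.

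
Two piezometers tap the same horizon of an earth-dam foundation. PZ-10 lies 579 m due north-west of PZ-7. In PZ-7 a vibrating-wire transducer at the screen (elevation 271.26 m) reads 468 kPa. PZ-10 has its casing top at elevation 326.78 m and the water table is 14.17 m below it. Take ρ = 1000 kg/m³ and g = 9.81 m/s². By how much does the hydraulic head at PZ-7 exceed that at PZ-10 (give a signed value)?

Δh ≈ 6.36 m

Pressure head at PZ-7: ψ = P/(ρg) = 468×1000 / (1000 × 9.81) = 47.71 m.
Total head at PZ-7: h = z + ψ = 271.26 + 47.71 = 318.97 m.
Total head at PZ-10: h = 326.78 − 14.17 = 312.61 m.
Head difference: h(PZ-7) − h(PZ-10) = 318.97 − 312.61 = 6.36 m.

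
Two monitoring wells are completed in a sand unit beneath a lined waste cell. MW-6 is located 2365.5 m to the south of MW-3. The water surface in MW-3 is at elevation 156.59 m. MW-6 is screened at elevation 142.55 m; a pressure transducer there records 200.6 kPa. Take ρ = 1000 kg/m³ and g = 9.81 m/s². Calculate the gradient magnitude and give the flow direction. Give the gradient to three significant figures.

Total head at MW-3: h = 156.59 m (water level in the piezometer is the total head).
Pressure head at MW-6: ψ = P/(ρg) = 200.6×1000 / (1000 × 9.81) = 20.45 m.
Total head at MW-6: h = z + ψ = 142.55 + 20.45 = 163.00 m.
Head difference: h(MW-3) − h(MW-6) = 156.59 − 163.00 = -6.41 m.
Hydraulic gradient: i = |Δh| / L = 6.41 / 2365.5 = 0.00271.
Flow is from higher to lower head: from MW-6 toward MW-3, i.e. toward the north.

i ≈ 0.00271; groundwater flows toward the north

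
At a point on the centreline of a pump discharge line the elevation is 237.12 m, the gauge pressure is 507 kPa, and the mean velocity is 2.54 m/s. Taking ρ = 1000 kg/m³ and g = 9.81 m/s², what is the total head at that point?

Pressure head ψ = P/(ρg) = 507×1000 / (1000 × 9.81) = 51.68 m.
Velocity head = v²/(2g) = 2.54² / (2 × 9.81) = 0.329 m.
h = z + ψ + v²/(2g) = 237.12 + 51.68 + 0.329 = 289.13 m.

h ≈ 289.13 m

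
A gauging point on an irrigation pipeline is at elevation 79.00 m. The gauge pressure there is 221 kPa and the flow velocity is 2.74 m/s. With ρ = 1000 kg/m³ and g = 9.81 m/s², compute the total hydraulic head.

h ≈ 101.91 m

Pressure head ψ = P/(ρg) = 221×1000 / (1000 × 9.81) = 22.53 m.
Velocity head = v²/(2g) = 2.74² / (2 × 9.81) = 0.383 m.
h = z + ψ + v²/(2g) = 79.00 + 22.53 + 0.383 = 101.91 m.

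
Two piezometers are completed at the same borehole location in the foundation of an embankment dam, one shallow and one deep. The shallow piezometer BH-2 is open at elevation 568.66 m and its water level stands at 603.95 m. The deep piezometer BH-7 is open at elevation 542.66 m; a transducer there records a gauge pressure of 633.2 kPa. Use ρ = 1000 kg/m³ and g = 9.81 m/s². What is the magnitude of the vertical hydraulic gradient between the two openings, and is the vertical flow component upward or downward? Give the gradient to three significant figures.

|i_v| ≈ 0.125; vertical flow is upward

Total head at BH-2: h = 603.95 m (water level in the standpipe).
Pressure head at BH-7: ψ = P/(ρg) = 633.2×1000 / (1000 × 9.81) = 64.55 m.
Total head at BH-7: h = z + ψ = 542.66 + 64.55 = 607.21 m.
Δh = h(BH-2) − h(BH-7) = 603.95 − 607.21 = -3.26 m.
Vertical separation Δz = 568.66 − 542.66 = 26.00 m.
|i_v| = |Δh| / Δz = 3.26 / 26.00 = 0.125.
Head is higher in the deep piezometer, so vertical flow is upward (discharge condition).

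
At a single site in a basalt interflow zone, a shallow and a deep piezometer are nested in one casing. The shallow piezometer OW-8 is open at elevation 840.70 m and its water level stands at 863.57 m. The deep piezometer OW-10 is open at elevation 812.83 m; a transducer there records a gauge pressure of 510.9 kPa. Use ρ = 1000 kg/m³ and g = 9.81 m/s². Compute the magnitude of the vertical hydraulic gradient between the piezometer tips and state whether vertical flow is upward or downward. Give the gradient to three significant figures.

Total head at OW-8: h = 863.57 m (water level in the standpipe).
Pressure head at OW-10: ψ = P/(ρg) = 510.9×1000 / (1000 × 9.81) = 52.08 m.
Total head at OW-10: h = z + ψ = 812.83 + 52.08 = 864.91 m.
Δh = h(OW-8) − h(OW-10) = 863.57 − 864.91 = -1.34 m.
Vertical separation Δz = 840.70 − 812.83 = 27.87 m.
|i_v| = |Δh| / Δz = 1.34 / 27.87 = 0.0481.
Head is higher in the deep piezometer, so vertical flow is upward (discharge condition).

|i_v| ≈ 0.0481; vertical flow is upward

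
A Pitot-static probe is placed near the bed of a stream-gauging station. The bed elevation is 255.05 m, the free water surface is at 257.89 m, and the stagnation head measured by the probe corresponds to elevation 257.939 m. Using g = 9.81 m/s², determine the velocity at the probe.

Near the bed, under hydrostatic conditions, the piezometric head (z + ψ) equals the free-surface elevation, 257.89 m.
Velocity head = total − piezometric = 257.939 − 257.89 = 0.049 m.
v = √(2g·h_v) = √(2 × 9.81 × 0.049) = 0.980 m/s.

v ≈ 0.980 m/s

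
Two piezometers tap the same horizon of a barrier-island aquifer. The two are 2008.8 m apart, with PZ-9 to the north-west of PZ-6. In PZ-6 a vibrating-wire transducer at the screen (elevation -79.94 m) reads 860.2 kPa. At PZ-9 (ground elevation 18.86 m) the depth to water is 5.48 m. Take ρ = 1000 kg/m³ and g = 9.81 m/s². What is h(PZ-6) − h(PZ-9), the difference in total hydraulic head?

Δh ≈ -5.63 m

Pressure head at PZ-6: ψ = P/(ρg) = 860.2×1000 / (1000 × 9.81) = 87.69 m.
Total head at PZ-6: h = z + ψ = -79.94 + 87.69 = 7.75 m.
Total head at PZ-9: h = 18.86 − 5.48 = 13.38 m.
Head difference: h(PZ-6) − h(PZ-9) = 7.75 − 13.38 = -5.63 m.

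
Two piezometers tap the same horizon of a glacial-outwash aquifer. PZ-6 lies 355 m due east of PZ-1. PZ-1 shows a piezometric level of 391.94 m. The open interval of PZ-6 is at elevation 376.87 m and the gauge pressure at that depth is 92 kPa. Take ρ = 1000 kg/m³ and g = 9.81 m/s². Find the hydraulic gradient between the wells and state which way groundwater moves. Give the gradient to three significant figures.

Total head at PZ-1: h = 391.94 m (water level in the piezometer is the total head).
Pressure head at PZ-6: ψ = P/(ρg) = 92×1000 / (1000 × 9.81) = 9.38 m.
Total head at PZ-6: h = z + ψ = 376.87 + 9.38 = 386.25 m.
Head difference: h(PZ-1) − h(PZ-6) = 391.94 − 386.25 = 5.69 m.
Hydraulic gradient: i = |Δh| / L = 5.69 / 355 = 0.0160.
Flow is from higher to lower head: from PZ-1 toward PZ-6, i.e. toward the east.

i ≈ 0.0160; groundwater flows toward the east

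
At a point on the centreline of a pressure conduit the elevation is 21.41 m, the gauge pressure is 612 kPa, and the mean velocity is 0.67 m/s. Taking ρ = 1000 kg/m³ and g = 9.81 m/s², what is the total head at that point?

h ≈ 83.82 m

Pressure head ψ = P/(ρg) = 612×1000 / (1000 × 9.81) = 62.39 m.
Velocity head = v²/(2g) = 0.67² / (2 × 9.81) = 0.023 m.
h = z + ψ + v²/(2g) = 21.41 + 62.39 + 0.023 = 83.82 m.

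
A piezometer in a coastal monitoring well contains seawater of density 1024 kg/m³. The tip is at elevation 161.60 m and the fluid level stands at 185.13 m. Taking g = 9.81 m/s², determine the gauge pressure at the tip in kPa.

Pressure head ψ = h − z = 185.13 − 161.60 = 23.53 m.
P = ρgψ = 1024 × 9.81 × 23.53 = 236369 Pa ≈ 236 kPa.

P ≈ 236 kPa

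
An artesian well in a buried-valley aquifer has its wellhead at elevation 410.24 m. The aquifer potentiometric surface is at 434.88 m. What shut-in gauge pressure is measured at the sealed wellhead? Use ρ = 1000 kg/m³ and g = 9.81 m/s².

Head above the cap: Δh = 434.88 − 410.24 = 24.64 m.
P = ρgΔh = 1000 × 9.81 × 24.64 = 241718 Pa ≈ 242 kPa.

P ≈ 242 kPa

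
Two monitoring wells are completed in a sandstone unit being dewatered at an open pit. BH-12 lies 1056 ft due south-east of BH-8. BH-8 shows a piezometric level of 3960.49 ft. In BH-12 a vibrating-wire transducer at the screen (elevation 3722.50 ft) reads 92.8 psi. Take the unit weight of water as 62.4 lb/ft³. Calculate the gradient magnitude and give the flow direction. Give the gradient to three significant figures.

i ≈ 0.0226; groundwater flows toward the south-east

Total head at BH-8: h = 3960.49 ft (water level in the piezometer is the total head).
Pressure head at BH-12: ψ = 144·P/γ = 144 × 92.8 / 62.4 = 214.15 ft.
Total head at BH-12: h = z + ψ = 3722.50 + 214.15 = 3936.65 ft.
Head difference: h(BH-8) − h(BH-12) = 3960.49 − 3936.65 = 23.84 ft.
Hydraulic gradient: i = |Δh| / L = 23.84 / 1056 = 0.0226.
Flow is from higher to lower head: from BH-8 toward BH-12, i.e. toward the south-east.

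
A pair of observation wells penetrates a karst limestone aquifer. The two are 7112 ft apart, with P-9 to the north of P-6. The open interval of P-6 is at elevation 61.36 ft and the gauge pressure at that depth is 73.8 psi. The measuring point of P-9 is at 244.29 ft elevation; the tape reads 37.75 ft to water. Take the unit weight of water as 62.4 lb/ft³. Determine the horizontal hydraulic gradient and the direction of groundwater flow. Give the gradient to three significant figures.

i ≈ 0.00353; groundwater flows toward the north

Pressure head at P-6: ψ = 144·P/γ = 144 × 73.8 / 62.4 = 170.31 ft.
Total head at P-6: h = z + ψ = 61.36 + 170.31 = 231.67 ft.
Total head at P-9: h = 244.29 − 37.75 = 206.54 ft.
Head difference: h(P-6) − h(P-9) = 231.67 − 206.54 = 25.13 ft.
Hydraulic gradient: i = |Δh| / L = 25.13 / 7112 = 0.00353.
Flow is from higher to lower head: from P-6 toward P-9, i.e. toward the north.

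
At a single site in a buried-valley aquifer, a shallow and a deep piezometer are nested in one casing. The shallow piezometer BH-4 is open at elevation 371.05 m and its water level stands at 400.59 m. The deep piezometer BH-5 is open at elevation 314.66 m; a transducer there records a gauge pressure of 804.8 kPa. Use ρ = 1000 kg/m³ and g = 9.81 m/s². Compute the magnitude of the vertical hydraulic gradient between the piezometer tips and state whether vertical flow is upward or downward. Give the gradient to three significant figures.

|i_v| ≈ 0.0690; vertical flow is downward

Total head at BH-4: h = 400.59 m (water level in the standpipe).
Pressure head at BH-5: ψ = P/(ρg) = 804.8×1000 / (1000 × 9.81) = 82.04 m.
Total head at BH-5: h = z + ψ = 314.66 + 82.04 = 396.70 m.
Δh = h(BH-4) − h(BH-5) = 400.59 − 396.70 = 3.89 m.
Vertical separation Δz = 371.05 − 314.66 = 56.39 m.
|i_v| = |Δh| / Δz = 3.89 / 56.39 = 0.0690.
Head is higher in the shallow piezometer, so vertical flow is downward (recharge condition).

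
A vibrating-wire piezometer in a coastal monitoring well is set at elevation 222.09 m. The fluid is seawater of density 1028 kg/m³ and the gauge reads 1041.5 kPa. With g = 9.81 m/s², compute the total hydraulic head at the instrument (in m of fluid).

h ≈ 325.37 m

ψ = P/(ρg) = 1041.5×1000 / (1028 × 9.81) = 103.28 m.
h = z + ψ = 222.09 + 103.28 = 325.37 m.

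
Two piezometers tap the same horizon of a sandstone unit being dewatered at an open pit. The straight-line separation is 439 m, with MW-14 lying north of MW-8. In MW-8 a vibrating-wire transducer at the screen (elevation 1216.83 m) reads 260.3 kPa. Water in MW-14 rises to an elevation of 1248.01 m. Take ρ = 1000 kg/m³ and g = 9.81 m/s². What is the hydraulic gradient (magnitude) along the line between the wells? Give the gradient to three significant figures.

i ≈ 0.0106

Pressure head at MW-8: ψ = P/(ρg) = 260.3×1000 / (1000 × 9.81) = 26.53 m.
Total head at MW-8: h = z + ψ = 1216.83 + 26.53 = 1243.36 m.
Total head at MW-14: h = 1248.01 m (water level in the piezometer is the total head).
Head difference: h(MW-8) − h(MW-14) = 1243.36 − 1248.01 = -4.65 m.
Hydraulic gradient: i = |Δh| / L = 4.65 / 439 = 0.0106.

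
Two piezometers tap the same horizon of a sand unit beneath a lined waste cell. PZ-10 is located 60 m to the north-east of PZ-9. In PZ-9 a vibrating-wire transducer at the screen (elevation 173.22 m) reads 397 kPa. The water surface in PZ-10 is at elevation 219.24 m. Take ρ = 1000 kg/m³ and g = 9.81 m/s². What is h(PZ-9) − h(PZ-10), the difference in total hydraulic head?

Pressure head at PZ-9: ψ = P/(ρg) = 397×1000 / (1000 × 9.81) = 40.47 m.
Total head at PZ-9: h = z + ψ = 173.22 + 40.47 = 213.69 m.
Total head at PZ-10: h = 219.24 m (water level in the piezometer is the total head).
Head difference: h(PZ-9) − h(PZ-10) = 213.69 − 219.24 = -5.55 m.

Δh ≈ -5.55 m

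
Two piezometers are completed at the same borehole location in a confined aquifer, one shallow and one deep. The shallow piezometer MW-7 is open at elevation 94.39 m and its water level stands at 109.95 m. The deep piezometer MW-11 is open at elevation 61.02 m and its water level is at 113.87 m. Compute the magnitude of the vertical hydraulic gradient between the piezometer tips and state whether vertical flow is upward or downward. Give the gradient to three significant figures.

|i_v| ≈ 0.117; vertical flow is upward

Total head at MW-7: h = 109.95 m (water level in the standpipe).
Total head at MW-11: h = 113.87 m.
Δh = h(MW-7) − h(MW-11) = 109.95 − 113.87 = -3.92 m.
Vertical separation Δz = 94.39 − 61.02 = 33.37 m.
|i_v| = |Δh| / Δz = 3.92 / 33.37 = 0.117.
Head is higher in the deep piezometer, so vertical flow is upward (discharge condition).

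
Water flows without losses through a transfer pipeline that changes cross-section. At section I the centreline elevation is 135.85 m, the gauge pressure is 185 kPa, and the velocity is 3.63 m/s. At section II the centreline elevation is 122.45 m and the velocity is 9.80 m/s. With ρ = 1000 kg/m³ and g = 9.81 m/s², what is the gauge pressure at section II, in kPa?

P₂ ≈ 275 kPa

Pressure head at I: ψ₁ = P₁/(ρg) = 185×1000 / (1000 × 9.81) = 18.86 m.
Velocity heads: v₁²/2g = 3.63²/19.62 = 0.672 m; v₂²/2g = 9.80²/19.62 = 4.895 m.
Total head H = z₁ + ψ₁ + v₁²/2g = 135.85 + 18.86 + 0.672 = 155.38 m.
ψ₂ = H − z₂ − v₂²/2g = 155.38 − 122.45 − 4.895 = 28.03 m.
P₂ = ρgψ₂ = 1000 × 9.81 × 28.03 ≈ 275 kPa.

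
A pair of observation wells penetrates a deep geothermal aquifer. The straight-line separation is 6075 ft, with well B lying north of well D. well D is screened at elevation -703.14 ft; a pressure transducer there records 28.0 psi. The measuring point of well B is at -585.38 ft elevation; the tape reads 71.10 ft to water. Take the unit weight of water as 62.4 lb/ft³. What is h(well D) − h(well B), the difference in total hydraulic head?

Δh ≈ 17.96 ft

Pressure head at well D: ψ = 144·P/γ = 144 × 28.0 / 62.4 = 64.62 ft.
Total head at well D: h = z + ψ = -703.14 + 64.62 = -638.52 ft.
Total head at well B: h = -585.38 − 71.10 = -656.48 ft.
Head difference: h(well D) − h(well B) = -638.52 − (-656.48) = 17.96 ft.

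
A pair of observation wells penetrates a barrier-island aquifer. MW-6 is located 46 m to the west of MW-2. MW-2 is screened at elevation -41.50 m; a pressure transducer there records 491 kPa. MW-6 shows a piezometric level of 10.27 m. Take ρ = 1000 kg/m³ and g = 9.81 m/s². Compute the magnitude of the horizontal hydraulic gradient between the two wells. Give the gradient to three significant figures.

Pressure head at MW-2: ψ = P/(ρg) = 491×1000 / (1000 × 9.81) = 50.05 m.
Total head at MW-2: h = z + ψ = -41.50 + 50.05 = 8.55 m.
Total head at MW-6: h = 10.27 m (water level in the piezometer is the total head).
Head difference: h(MW-2) − h(MW-6) = 8.55 − 10.27 = -1.72 m.
Hydraulic gradient: i = |Δh| / L = 1.72 / 46 = 0.0374.

i ≈ 0.0374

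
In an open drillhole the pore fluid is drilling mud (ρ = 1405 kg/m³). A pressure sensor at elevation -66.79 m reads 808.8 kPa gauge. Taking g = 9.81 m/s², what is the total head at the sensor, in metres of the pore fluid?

h ≈ -8.11 m

ψ = P/(ρg) = 808.8×1000 / (1405 × 9.81) = 58.68 m.
h = z + ψ = -66.79 + 58.68 = -8.11 m.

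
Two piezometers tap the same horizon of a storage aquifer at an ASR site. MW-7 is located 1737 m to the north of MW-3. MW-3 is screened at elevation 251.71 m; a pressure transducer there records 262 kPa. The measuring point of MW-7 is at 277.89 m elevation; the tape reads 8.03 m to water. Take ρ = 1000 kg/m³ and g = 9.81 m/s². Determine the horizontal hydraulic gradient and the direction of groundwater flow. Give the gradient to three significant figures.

Pressure head at MW-3: ψ = P/(ρg) = 262×1000 / (1000 × 9.81) = 26.71 m.
Total head at MW-3: h = z + ψ = 251.71 + 26.71 = 278.42 m.
Total head at MW-7: h = 277.89 − 8.03 = 269.86 m.
Head difference: h(MW-3) − h(MW-7) = 278.42 − 269.86 = 8.56 m.
Hydraulic gradient: i = |Δh| / L = 8.56 / 1737 = 0.00493.
Flow is from higher to lower head: from MW-3 toward MW-7, i.e. toward the north.

i ≈ 0.00493; groundwater flows toward the north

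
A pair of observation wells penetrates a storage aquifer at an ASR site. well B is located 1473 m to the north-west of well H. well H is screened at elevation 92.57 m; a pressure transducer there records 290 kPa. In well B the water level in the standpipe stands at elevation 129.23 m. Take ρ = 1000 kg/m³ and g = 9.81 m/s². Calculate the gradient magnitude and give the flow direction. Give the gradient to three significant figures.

i ≈ 0.00482; groundwater flows toward the south-east

Pressure head at well H: ψ = P/(ρg) = 290×1000 / (1000 × 9.81) = 29.56 m.
Total head at well H: h = z + ψ = 92.57 + 29.56 = 122.13 m.
Total head at well B: h = 129.23 m (water level in the piezometer is the total head).
Head difference: h(well H) − h(well B) = 122.13 − 129.23 = -7.10 m.
Hydraulic gradient: i = |Δh| / L = 7.10 / 1473 = 0.00482.
Flow is from higher to lower head: from well B toward well H, i.e. toward the south-east.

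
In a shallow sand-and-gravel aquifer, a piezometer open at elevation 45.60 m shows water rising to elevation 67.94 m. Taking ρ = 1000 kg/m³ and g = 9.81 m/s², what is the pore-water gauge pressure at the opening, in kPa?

Pressure head ψ = h − z = 67.94 − 45.60 = 22.34 m.
P = ρgψ = 1000 × 9.81 × 22.34 = 219155 Pa ≈ 219 kPa.

P ≈ 219 kPa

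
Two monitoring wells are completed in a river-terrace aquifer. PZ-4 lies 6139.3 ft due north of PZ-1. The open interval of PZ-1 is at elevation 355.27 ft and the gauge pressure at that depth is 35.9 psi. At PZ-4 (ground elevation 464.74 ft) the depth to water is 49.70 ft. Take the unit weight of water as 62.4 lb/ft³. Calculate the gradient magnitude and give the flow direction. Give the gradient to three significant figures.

Pressure head at PZ-1: ψ = 144·P/γ = 144 × 35.9 / 62.4 = 82.85 ft.
Total head at PZ-1: h = z + ψ = 355.27 + 82.85 = 438.12 ft.
Total head at PZ-4: h = 464.74 − 49.70 = 415.04 ft.
Head difference: h(PZ-1) − h(PZ-4) = 438.12 − 415.04 = 23.08 ft.
Hydraulic gradient: i = |Δh| / L = 23.08 / 6139.3 = 0.00376.
Flow is from higher to lower head: from PZ-1 toward PZ-4, i.e. toward the north.

i ≈ 0.00376; groundwater flows toward the north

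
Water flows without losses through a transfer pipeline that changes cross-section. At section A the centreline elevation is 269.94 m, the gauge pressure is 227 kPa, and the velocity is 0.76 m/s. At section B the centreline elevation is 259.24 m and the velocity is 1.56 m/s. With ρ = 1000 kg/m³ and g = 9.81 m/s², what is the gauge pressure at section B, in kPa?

Pressure head at A: ψ₁ = P₁/(ρg) = 227×1000 / (1000 × 9.81) = 23.14 m.
Velocity heads: v₁²/2g = 0.76²/19.62 = 0.029 m; v₂²/2g = 1.56²/19.62 = 0.124 m.
Total head H = z₁ + ψ₁ + v₁²/2g = 269.94 + 23.14 + 0.029 = 293.11 m.
ψ₂ = H − z₂ − v₂²/2g = 293.11 − 259.24 − 0.124 = 33.75 m.
P₂ = ρgψ₂ = 1000 × 9.81 × 33.75 ≈ 331 kPa.

P₂ ≈ 331 kPa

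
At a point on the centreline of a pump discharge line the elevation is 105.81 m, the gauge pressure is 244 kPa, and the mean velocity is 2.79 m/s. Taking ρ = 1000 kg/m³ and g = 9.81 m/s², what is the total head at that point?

h ≈ 131.08 m

Pressure head ψ = P/(ρg) = 244×1000 / (1000 × 9.81) = 24.87 m.
Velocity head = v²/(2g) = 2.79² / (2 × 9.81) = 0.397 m.
h = z + ψ + v²/(2g) = 105.81 + 24.87 + 0.397 = 131.08 m.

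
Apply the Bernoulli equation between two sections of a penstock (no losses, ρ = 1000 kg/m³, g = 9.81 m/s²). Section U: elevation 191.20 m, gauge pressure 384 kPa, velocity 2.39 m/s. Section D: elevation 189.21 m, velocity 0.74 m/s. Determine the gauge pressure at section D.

Pressure head at U: ψ₁ = P₁/(ρg) = 384×1000 / (1000 × 9.81) = 39.14 m.
Velocity heads: v₁²/2g = 2.39²/19.62 = 0.291 m; v₂²/2g = 0.74²/19.62 = 0.028 m.
Total head H = z₁ + ψ₁ + v₁²/2g = 191.20 + 39.14 + 0.291 = 230.63 m.
ψ₂ = H − z₂ − v₂²/2g = 230.63 − 189.21 − 0.028 = 41.39 m.
P₂ = ρgψ₂ = 1000 × 9.81 × 41.39 ≈ 406 kPa.

P₂ ≈ 406 kPa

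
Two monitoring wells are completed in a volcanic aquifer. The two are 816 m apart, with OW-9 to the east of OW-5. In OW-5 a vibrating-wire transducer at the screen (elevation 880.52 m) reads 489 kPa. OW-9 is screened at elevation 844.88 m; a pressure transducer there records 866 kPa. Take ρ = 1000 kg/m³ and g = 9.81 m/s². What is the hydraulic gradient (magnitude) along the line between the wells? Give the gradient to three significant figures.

i ≈ 0.00342

Pressure head at OW-5: ψ = P/(ρg) = 489×1000 / (1000 × 9.81) = 49.85 m.
Total head at OW-5: h = z + ψ = 880.52 + 49.85 = 930.37 m.
Pressure head at OW-9: ψ = P/(ρg) = 866×1000 / (1000 × 9.81) = 88.28 m.
Total head at OW-9: h = z + ψ = 844.88 + 88.28 = 933.16 m.
Head difference: h(OW-5) − h(OW-9) = 930.37 − 933.16 = -2.79 m.
Hydraulic gradient: i = |Δh| / L = 2.79 / 816 = 0.00342.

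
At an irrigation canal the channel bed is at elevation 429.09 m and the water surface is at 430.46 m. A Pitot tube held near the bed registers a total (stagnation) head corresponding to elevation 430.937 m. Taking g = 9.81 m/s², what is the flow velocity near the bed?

v ≈ 3.06 m/s

Near the bed, under hydrostatic conditions, the piezometric head (z + ψ) equals the free-surface elevation, 430.46 m.
Velocity head = total − piezometric = 430.937 − 430.46 = 0.477 m.
v = √(2g·h_v) = √(2 × 9.81 × 0.477) = 3.06 m/s.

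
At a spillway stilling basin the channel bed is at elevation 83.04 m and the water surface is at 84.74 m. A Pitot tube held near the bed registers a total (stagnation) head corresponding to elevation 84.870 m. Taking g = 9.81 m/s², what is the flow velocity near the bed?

v ≈ 1.60 m/s

Near the bed, under hydrostatic conditions, the piezometric head (z + ψ) equals the free-surface elevation, 84.74 m.
Velocity head = total − piezometric = 84.870 − 84.74 = 0.130 m.
v = √(2g·h_v) = √(2 × 9.81 × 0.130) = 1.60 m/s.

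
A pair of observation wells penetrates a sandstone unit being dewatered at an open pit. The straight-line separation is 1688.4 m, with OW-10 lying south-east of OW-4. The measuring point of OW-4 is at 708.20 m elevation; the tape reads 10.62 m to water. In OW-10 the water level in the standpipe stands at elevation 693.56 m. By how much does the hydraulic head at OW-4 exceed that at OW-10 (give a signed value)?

Total head at OW-4: h = 708.20 − 10.62 = 697.58 m.
Total head at OW-10: h = 693.56 m (water level in the piezometer is the total head).
Head difference: h(OW-4) − h(OW-10) = 697.58 − 693.56 = 4.02 m.

Δh ≈ 4.02 m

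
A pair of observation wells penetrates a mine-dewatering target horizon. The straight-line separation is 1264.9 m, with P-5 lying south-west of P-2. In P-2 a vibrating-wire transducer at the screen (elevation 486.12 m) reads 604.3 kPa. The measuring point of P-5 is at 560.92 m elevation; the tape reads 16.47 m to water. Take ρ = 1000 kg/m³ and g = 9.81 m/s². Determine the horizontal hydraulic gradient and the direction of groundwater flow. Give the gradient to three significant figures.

i ≈ 0.00259; groundwater flows toward the south-west

Pressure head at P-2: ψ = P/(ρg) = 604.3×1000 / (1000 × 9.81) = 61.60 m.
Total head at P-2: h = z + ψ = 486.12 + 61.60 = 547.72 m.
Total head at P-5: h = 560.92 − 16.47 = 544.45 m.
Head difference: h(P-2) − h(P-5) = 547.72 − 544.45 = 3.27 m.
Hydraulic gradient: i = |Δh| / L = 3.27 / 1264.9 = 0.00259.
Flow is from higher to lower head: from P-2 toward P-5, i.e. toward the south-west.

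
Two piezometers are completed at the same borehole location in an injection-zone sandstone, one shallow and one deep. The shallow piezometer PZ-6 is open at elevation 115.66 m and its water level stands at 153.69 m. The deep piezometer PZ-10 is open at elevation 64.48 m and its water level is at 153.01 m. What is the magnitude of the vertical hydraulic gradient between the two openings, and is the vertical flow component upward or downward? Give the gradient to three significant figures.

Total head at PZ-6: h = 153.69 m (water level in the standpipe).
Total head at PZ-10: h = 153.01 m.
Δh = h(PZ-6) − h(PZ-10) = 153.69 − 153.01 = 0.68 m.
Vertical separation Δz = 115.66 − 64.48 = 51.18 m.
|i_v| = |Δh| / Δz = 0.68 / 51.18 = 0.0133.
Head is higher in the shallow piezometer, so vertical flow is downward (recharge condition).

|i_v| ≈ 0.0133; vertical flow is downward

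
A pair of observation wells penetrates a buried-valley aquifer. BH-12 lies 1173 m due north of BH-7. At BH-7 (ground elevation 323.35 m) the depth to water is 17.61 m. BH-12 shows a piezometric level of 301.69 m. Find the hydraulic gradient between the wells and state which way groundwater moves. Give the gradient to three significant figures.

Total head at BH-7: h = 323.35 − 17.61 = 305.74 m.
Total head at BH-12: h = 301.69 m (water level in the piezometer is the total head).
Head difference: h(BH-7) − h(BH-12) = 305.74 − 301.69 = 4.05 m.
Hydraulic gradient: i = |Δh| / L = 4.05 / 1173 = 0.00345.
Flow is from higher to lower head: from BH-7 toward BH-12, i.e. toward the north.

i ≈ 0.00345; groundwater flows toward the north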